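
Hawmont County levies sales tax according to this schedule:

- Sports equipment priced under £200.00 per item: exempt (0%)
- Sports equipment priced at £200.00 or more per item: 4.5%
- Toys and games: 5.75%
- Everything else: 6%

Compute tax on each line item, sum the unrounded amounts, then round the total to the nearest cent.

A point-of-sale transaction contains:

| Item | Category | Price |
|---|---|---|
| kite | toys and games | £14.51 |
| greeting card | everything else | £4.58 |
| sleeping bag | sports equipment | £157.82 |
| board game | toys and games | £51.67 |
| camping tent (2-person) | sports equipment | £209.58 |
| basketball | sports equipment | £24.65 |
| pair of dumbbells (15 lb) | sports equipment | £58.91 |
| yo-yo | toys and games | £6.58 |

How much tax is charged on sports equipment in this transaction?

Sleeping bag £157.82: sports equipment, under £200.00 → 0% → £0.00
Camping tent (2-person) £209.58: sports equipment, £200.00 or more → 4.5% → £9.4311
Basketball £24.65: sports equipment, under £200.00 → 0% → £0.00
Pair of dumbbells (15 lb) £58.91: sports equipment, under £200.00 → 0% → £0.00
Tax on sports equipment: unrounded sum = £9.4311 → £9.43

£9.43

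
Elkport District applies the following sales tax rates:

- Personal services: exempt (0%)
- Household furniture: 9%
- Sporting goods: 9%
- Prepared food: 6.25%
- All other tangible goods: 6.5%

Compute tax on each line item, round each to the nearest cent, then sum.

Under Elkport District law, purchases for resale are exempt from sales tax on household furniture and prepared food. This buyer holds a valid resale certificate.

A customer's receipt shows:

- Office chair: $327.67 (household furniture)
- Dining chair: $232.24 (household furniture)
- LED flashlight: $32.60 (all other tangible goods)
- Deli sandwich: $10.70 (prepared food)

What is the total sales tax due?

Office chair $327.67: household furniture, buyer-exempt → 0% → $0.00
Dining chair $232.24: household furniture, buyer-exempt → 0% → $0.00
LED flashlight $32.60: all other tangible goods → 6.5% → $2.12
Deli sandwich $10.70: prepared food, buyer-exempt → 0% → $0.00
Total tax = $2.12

$2.12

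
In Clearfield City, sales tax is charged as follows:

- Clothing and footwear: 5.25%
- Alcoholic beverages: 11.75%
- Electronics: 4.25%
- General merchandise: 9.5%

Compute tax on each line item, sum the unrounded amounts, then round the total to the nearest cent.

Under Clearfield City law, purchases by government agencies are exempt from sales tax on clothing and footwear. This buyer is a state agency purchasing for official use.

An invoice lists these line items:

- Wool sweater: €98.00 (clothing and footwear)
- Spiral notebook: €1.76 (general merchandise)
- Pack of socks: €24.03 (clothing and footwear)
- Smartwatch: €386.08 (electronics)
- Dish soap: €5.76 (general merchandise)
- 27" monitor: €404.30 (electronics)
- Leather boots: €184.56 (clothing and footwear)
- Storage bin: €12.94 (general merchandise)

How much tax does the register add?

€35.53

Wool sweater €98.00: clothing and footwear, buyer-exempt → 0% → €0.00
Spiral notebook €1.76: general merchandise → 9.5% → €0.1672
Pack of socks €24.03: clothing and footwear, buyer-exempt → 0% → €0.00
Smartwatch €386.08: electronics → 4.25% → €16.4084
Dish soap €5.76: general merchandise → 9.5% → €0.5472
27" monitor €404.30: electronics → 4.25% → €17.18275
Leather boots €184.56: clothing and footwear, buyer-exempt → 0% → €0.00
Storage bin €12.94: general merchandise → 9.5% → €1.2293
Unrounded tax sum = €35.53485 → €35.53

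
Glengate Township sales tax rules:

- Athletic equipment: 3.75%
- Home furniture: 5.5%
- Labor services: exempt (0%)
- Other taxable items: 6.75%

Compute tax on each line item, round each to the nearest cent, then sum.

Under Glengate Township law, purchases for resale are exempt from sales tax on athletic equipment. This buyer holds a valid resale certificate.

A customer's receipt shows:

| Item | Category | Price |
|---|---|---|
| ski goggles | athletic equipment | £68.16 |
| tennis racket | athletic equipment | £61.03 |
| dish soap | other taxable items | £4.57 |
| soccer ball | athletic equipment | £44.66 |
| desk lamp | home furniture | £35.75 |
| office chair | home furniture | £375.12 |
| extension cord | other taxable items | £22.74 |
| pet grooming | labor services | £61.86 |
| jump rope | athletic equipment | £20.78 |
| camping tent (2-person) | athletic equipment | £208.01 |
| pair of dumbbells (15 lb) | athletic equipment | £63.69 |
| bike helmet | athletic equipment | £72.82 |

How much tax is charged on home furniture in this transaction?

Desk lamp £35.75: home furniture → 5.5% → £1.97
Office chair £375.12: home furniture → 5.5% → £20.63
Tax on home furniture = £1.97 + £20.63 = £22.60

£22.60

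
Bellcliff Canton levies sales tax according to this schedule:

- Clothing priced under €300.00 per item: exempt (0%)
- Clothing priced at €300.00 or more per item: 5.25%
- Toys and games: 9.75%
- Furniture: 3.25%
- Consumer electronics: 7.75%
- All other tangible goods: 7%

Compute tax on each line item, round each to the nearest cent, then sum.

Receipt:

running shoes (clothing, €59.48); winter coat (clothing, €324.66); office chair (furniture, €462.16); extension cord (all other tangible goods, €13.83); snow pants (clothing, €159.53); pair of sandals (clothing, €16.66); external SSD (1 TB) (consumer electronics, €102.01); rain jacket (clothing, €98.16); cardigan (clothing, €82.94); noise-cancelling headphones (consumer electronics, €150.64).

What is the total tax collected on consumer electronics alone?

External SSD (1 TB) €102.01: consumer electronics → 7.75% → €7.91
Noise-cancelling headphones €150.64: consumer electronics → 7.75% → €11.67
Tax on consumer electronics = €7.91 + €11.67 = €19.58

€19.58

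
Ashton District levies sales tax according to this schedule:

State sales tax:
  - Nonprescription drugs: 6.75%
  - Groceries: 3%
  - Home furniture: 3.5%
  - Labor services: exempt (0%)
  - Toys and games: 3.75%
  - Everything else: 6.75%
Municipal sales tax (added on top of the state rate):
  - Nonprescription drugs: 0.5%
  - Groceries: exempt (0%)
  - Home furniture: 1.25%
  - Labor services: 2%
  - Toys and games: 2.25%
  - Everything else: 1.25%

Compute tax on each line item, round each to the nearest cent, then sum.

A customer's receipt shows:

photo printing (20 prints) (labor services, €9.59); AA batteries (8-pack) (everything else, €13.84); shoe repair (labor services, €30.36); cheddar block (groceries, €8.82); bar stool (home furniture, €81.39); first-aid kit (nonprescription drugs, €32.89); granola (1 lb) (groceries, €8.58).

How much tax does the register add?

Photo printing (20 prints) €9.59: labor services → 0% + 2% municipal = 2% → €0.19
AA batteries (8-pack) €13.84: everything else → 6.75% + 1.25% municipal = 8% → €1.11
Shoe repair €30.36: labor services → 0% + 2% municipal = 2% → €0.61
Cheddar block €8.82: groceries → 3% + 0% municipal = 3% → €0.26
Bar stool €81.39: home furniture → 3.5% + 1.25% municipal = 4.75% → €3.87
First-aid kit €32.89: nonprescription drugs → 6.75% + 0.5% municipal = 7.25% → €2.38
Granola (1 lb) €8.58: groceries → 3% + 0% municipal = 3% → €0.26
Total tax = €0.19 + €1.11 + €0.61 + €0.26 + €3.87 + €2.38 + €0.26 = €8.68

€8.68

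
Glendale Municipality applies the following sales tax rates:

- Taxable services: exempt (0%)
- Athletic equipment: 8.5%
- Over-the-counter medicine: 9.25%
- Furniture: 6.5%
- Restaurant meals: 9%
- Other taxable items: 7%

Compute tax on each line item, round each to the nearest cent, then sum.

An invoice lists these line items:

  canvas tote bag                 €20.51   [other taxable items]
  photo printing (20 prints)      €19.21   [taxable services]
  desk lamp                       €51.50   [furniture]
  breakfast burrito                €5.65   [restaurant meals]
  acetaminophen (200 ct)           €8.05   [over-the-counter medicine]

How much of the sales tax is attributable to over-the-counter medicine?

Acetaminophen (200 ct) €8.05: over-the-counter medicine → 9.25% → €0.74
Tax on over-the-counter medicine = €0.74

€0.74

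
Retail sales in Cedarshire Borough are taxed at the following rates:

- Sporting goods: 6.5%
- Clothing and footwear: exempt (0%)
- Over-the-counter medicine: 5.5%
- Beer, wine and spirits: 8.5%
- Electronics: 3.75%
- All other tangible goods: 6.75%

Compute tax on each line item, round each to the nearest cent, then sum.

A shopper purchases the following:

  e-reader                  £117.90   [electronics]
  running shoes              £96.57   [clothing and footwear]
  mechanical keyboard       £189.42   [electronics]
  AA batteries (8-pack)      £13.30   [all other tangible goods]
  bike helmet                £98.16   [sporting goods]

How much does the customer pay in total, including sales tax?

£534.15

E-reader £117.90: electronics → 3.75% → £4.42
Running shoes £96.57: clothing and footwear → 0% → £0.00
Mechanical keyboard £189.42: electronics → 3.75% → £7.10
AA batteries (8-pack) £13.30: all other tangible goods → 6.75% → £0.90
Bike helmet £98.16: sporting goods → 6.5% → £6.38
Subtotal = £515.35; tax = £18.80; total due = £534.15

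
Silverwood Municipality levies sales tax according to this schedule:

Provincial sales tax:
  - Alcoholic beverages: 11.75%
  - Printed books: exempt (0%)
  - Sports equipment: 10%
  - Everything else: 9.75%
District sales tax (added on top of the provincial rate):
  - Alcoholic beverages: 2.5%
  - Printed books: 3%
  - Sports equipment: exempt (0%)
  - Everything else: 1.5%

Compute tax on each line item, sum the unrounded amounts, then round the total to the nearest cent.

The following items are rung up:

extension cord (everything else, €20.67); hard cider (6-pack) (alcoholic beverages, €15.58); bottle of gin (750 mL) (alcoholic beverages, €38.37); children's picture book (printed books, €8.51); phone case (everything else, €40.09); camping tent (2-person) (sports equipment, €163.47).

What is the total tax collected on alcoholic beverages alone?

€7.69

Hard cider (6-pack) €15.58: alcoholic beverages → 11.75% + 2.5% district = 14.25% → €2.22015
Bottle of gin (750 mL) €38.37: alcoholic beverages → 11.75% + 2.5% district = 14.25% → €5.467725
Tax on alcoholic beverages: unrounded sum = €7.687875 → €7.69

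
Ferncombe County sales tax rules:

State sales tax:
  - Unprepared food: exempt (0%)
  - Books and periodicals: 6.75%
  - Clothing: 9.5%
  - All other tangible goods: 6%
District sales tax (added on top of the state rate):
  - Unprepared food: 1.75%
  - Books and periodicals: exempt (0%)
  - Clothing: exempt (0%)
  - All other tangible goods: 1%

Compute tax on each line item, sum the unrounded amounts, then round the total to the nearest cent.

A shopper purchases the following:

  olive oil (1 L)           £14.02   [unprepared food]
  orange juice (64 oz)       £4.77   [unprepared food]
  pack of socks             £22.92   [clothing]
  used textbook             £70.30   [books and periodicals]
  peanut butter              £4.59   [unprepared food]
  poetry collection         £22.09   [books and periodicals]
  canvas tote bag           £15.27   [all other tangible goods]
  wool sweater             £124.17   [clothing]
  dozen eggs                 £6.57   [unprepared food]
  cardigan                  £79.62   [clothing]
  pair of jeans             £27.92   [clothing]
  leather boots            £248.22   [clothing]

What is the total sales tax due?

Olive oil (1 L) £14.02: unprepared food → 0% + 1.75% district = 1.75% → £0.24535
Orange juice (64 oz) £4.77: unprepared food → 0% + 1.75% district = 1.75% → £0.083475
Pack of socks £22.92: clothing → 9.5% + 0% district = 9.5% → £2.1774
Used textbook £70.30: books and periodicals → 6.75% + 0% district = 6.75% → £4.74525
Peanut butter £4.59: unprepared food → 0% + 1.75% district = 1.75% → £0.080325
Poetry collection £22.09: books and periodicals → 6.75% + 0% district = 6.75% → £1.491075
Canvas tote bag £15.27: all other tangible goods → 6% + 1% district = 7% → £1.0689
Wool sweater £124.17: clothing → 9.5% + 0% district = 9.5% → £11.79615
Dozen eggs £6.57: unprepared food → 0% + 1.75% district = 1.75% → £0.114975
Cardigan £79.62: clothing → 9.5% + 0% district = 9.5% → £7.5639
Pair of jeans £27.92: clothing → 9.5% + 0% district = 9.5% → £2.6524
Leather boots £248.22: clothing → 9.5% + 0% district = 9.5% → £23.5809
Unrounded tax sum = £55.6001 → £55.60

£55.60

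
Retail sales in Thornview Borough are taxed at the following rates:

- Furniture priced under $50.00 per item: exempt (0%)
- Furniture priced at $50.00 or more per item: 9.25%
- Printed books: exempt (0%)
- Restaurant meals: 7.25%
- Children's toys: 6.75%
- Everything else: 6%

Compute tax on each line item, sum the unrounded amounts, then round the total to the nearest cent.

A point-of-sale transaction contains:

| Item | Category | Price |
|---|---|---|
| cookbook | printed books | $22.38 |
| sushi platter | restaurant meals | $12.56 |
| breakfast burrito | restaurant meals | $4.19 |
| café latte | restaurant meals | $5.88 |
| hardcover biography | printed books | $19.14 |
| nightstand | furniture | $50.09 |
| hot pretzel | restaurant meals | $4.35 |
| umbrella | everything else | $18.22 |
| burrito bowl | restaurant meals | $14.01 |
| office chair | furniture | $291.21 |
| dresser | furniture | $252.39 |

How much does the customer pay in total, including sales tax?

$753.40

Cookbook $22.38: printed books → 0% → $0.00
Sushi platter $12.56: restaurant meals → 7.25% → $0.9106
Breakfast burrito $4.19: restaurant meals → 7.25% → $0.303775
Café latte $5.88: restaurant meals → 7.25% → $0.4263
Hardcover biography $19.14: printed books → 0% → $0.00
Nightstand $50.09: furniture, $50.00 or more → 9.25% → $4.633325
Hot pretzel $4.35: restaurant meals → 7.25% → $0.315375
Umbrella $18.22: everything else → 6% → $1.0932
Burrito bowl $14.01: restaurant meals → 7.25% → $1.015725
Office chair $291.21: furniture, $50.00 or more → 9.25% → $26.936925
Dresser $252.39: furniture, $50.00 or more → 9.25% → $23.346075
Subtotal = $694.42; unrounded tax = $58.9813 → $58.98; total due = $753.40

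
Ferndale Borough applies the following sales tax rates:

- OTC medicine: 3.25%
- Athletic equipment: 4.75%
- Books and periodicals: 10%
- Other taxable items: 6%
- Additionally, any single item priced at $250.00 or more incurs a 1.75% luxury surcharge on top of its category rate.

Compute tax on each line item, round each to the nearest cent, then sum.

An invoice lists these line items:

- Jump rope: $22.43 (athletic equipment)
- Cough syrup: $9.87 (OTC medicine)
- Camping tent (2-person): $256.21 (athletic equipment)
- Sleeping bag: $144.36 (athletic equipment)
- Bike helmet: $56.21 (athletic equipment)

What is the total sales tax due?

Jump rope $22.43: athletic equipment → 4.75% → $1.07
Cough syrup $9.87: OTC medicine → 3.25% → $0.32
Camping tent (2-person) $256.21: athletic equipment → 4.75% + 1.75% surcharge = 6.5% → $16.65
Sleeping bag $144.36: athletic equipment → 4.75% → $6.86
Bike helmet $56.21: athletic equipment → 4.75% → $2.67
Total tax = $1.07 + $0.32 + $16.65 + $6.86 + $2.67 = $27.57

$27.57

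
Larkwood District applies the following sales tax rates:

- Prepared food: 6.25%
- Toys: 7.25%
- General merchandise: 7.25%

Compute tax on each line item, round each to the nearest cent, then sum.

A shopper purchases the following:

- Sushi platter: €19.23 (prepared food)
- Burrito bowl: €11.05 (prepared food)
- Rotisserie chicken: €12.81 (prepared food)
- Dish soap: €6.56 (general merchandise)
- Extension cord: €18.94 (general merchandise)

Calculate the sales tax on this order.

Sushi platter €19.23: prepared food → 6.25% → €1.20
Burrito bowl €11.05: prepared food → 6.25% → €0.69
Rotisserie chicken €12.81: prepared food → 6.25% → €0.80
Dish soap €6.56: general merchandise → 7.25% → €0.48
Extension cord €18.94: general merchandise → 7.25% → €1.37
Total tax = €1.20 + €0.69 + €0.80 + €0.48 + €1.37 = €4.54

€4.54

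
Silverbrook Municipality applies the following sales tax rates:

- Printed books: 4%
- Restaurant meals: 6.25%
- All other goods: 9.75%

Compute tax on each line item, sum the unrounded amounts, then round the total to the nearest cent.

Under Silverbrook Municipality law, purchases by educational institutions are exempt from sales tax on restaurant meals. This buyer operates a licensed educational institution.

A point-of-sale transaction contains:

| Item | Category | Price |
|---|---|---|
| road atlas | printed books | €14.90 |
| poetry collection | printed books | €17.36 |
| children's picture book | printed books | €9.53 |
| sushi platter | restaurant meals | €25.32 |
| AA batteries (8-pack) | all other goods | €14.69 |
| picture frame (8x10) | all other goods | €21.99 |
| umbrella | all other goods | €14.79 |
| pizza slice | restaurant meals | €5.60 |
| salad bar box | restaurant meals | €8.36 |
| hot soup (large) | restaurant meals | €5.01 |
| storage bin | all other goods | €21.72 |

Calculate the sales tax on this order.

Road atlas €14.90: printed books → 4% → €0.596
Poetry collection €17.36: printed books → 4% → €0.6944
Children's picture book €9.53: printed books → 4% → €0.3812
Sushi platter €25.32: restaurant meals, buyer-exempt → 0% → €0.00
AA batteries (8-pack) €14.69: all other goods → 9.75% → €1.432275
Picture frame (8x10) €21.99: all other goods → 9.75% → €2.144025
Umbrella €14.79: all other goods → 9.75% → €1.442025
Pizza slice €5.60: restaurant meals, buyer-exempt → 0% → €0.00
Salad bar box €8.36: restaurant meals, buyer-exempt → 0% → €0.00
Hot soup (large) €5.01: restaurant meals, buyer-exempt → 0% → €0.00
Storage bin €21.72: all other goods → 9.75% → €2.1177
Unrounded tax sum = €8.807625 → €8.81

€8.81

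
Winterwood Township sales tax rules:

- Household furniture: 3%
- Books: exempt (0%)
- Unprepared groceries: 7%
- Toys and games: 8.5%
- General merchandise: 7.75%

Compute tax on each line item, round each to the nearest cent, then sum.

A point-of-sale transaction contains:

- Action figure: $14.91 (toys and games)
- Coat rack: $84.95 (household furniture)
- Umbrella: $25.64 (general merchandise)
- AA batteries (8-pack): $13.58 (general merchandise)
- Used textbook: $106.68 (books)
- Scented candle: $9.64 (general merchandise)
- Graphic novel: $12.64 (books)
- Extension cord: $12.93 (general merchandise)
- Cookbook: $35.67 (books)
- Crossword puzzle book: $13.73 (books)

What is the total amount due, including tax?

Action figure $14.91: toys and games → 8.5% → $1.27
Coat rack $84.95: household furniture → 3% → $2.55
Umbrella $25.64: general merchandise → 7.75% → $1.99
AA batteries (8-pack) $13.58: general merchandise → 7.75% → $1.05
Used textbook $106.68: books → 0% → $0.00
Scented candle $9.64: general merchandise → 7.75% → $0.75
Graphic novel $12.64: books → 0% → $0.00
Extension cord $12.93: general merchandise → 7.75% → $1.00
Cookbook $35.67: books → 0% → $0.00
Crossword puzzle book $13.73: books → 0% → $0.00
Subtotal = $330.37; tax = $8.61; total due = $338.98

$338.98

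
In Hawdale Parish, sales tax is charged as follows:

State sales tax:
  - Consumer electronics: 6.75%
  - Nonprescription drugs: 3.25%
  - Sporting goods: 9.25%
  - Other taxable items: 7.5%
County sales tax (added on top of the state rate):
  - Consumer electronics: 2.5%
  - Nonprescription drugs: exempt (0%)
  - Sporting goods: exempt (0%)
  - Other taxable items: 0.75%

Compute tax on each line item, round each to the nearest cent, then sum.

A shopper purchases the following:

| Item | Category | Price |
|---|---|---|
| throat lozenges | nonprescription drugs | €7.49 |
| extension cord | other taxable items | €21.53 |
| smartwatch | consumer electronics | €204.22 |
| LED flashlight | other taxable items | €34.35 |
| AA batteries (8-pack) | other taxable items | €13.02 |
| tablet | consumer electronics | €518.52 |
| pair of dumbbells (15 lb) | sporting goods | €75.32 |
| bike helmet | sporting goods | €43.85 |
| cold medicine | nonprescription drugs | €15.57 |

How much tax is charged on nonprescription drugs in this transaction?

Throat lozenges €7.49: nonprescription drugs → 3.25% + 0% county = 3.25% → €0.24
Cold medicine €15.57: nonprescription drugs → 3.25% + 0% county = 3.25% → €0.51
Tax on nonprescription drugs = €0.24 + €0.51 = €0.75

€0.75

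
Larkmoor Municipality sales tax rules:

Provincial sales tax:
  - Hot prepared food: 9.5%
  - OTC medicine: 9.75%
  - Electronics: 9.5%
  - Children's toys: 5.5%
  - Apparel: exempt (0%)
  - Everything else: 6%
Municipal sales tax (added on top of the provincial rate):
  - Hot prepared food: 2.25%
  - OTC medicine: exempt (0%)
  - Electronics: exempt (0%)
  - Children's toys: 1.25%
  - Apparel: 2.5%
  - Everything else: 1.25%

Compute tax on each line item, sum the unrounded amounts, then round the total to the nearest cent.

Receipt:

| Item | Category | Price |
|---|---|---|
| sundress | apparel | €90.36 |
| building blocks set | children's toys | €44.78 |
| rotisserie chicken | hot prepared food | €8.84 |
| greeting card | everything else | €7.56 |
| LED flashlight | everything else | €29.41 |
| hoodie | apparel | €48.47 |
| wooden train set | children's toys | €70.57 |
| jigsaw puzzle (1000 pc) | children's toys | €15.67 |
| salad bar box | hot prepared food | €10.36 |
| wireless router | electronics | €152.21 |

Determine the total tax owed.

€31.71

Sundress €90.36: apparel → 0% + 2.5% municipal = 2.5% → €2.259
Building blocks set €44.78: children's toys → 5.5% + 1.25% municipal = 6.75% → €3.02265
Rotisserie chicken €8.84: hot prepared food → 9.5% + 2.25% municipal = 11.75% → €1.0387
Greeting card €7.56: everything else → 6% + 1.25% municipal = 7.25% → €0.5481
LED flashlight €29.41: everything else → 6% + 1.25% municipal = 7.25% → €2.132225
Hoodie €48.47: apparel → 0% + 2.5% municipal = 2.5% → €1.21175
Wooden train set €70.57: children's toys → 5.5% + 1.25% municipal = 6.75% → €4.763475
Jigsaw puzzle (1000 pc) €15.67: children's toys → 5.5% + 1.25% municipal = 6.75% → €1.057725
Salad bar box €10.36: hot prepared food → 9.5% + 2.25% municipal = 11.75% → €1.2173
Wireless router €152.21: electronics → 9.5% + 0% municipal = 9.5% → €14.45995
Unrounded tax sum = €31.710875 → €31.71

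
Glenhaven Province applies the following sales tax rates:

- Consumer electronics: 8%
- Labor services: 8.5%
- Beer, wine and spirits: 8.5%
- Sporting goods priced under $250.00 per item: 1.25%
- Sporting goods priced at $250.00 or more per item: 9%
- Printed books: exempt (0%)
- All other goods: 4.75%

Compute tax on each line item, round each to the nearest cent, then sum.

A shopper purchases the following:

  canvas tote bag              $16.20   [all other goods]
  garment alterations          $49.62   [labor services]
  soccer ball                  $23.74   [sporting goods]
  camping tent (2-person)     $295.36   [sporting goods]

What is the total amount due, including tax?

$416.79

Canvas tote bag $16.20: all other goods → 4.75% → $0.77
Garment alterations $49.62: labor services → 8.5% → $4.22
Soccer ball $23.74: sporting goods, under $250.00 → 1.25% → $0.30
Camping tent (2-person) $295.36: sporting goods, $250.00 or more → 9% → $26.58
Subtotal = $384.92; tax = $31.87; total due = $416.79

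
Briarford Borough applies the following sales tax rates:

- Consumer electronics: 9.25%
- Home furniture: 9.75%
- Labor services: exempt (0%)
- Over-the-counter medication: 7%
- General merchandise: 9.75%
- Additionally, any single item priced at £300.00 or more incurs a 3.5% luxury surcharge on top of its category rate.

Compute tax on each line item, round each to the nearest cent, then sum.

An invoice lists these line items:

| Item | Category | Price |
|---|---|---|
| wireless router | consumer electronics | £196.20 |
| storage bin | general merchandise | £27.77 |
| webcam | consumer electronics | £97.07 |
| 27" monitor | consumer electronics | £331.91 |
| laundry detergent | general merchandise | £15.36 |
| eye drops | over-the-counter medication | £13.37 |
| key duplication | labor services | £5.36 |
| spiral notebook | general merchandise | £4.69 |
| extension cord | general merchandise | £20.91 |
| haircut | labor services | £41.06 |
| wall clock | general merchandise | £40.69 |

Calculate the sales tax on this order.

£81.07

Wireless router £196.20: consumer electronics → 9.25% → £18.15
Storage bin £27.77: general merchandise → 9.75% → £2.71
Webcam £97.07: consumer electronics → 9.25% → £8.98
27" monitor £331.91: consumer electronics → 9.25% + 3.5% surcharge = 12.75% → £42.32
Laundry detergent £15.36: general merchandise → 9.75% → £1.50
Eye drops £13.37: over-the-counter medication → 7% → £0.94
Key duplication £5.36: labor services → 0% → £0.00
Spiral notebook £4.69: general merchandise → 9.75% → £0.46
Extension cord £20.91: general merchandise → 9.75% → £2.04
Haircut £41.06: labor services → 0% → £0.00
Wall clock £40.69: general merchandise → 9.75% → £3.97
Total tax = £18.15 + £2.71 + £8.98 + £42.32 + £1.50 + £0.94 + £0.46 + £2.04 + £3.97 = £81.07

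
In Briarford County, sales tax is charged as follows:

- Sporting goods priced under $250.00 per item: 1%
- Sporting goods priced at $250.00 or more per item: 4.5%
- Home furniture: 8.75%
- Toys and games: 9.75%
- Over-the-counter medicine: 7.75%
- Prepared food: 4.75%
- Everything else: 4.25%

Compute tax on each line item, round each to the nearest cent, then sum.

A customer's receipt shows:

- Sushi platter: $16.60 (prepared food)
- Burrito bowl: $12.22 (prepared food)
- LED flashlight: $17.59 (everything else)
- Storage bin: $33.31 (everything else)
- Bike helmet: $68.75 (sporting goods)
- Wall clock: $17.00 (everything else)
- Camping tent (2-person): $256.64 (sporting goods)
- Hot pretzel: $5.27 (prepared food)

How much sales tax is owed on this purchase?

$16.75

Sushi platter $16.60: prepared food → 4.75% → $0.79
Burrito bowl $12.22: prepared food → 4.75% → $0.58
LED flashlight $17.59: everything else → 4.25% → $0.75
Storage bin $33.31: everything else → 4.25% → $1.42
Bike helmet $68.75: sporting goods, under $250.00 → 1% → $0.69
Wall clock $17.00: everything else → 4.25% → $0.72
Camping tent (2-person) $256.64: sporting goods, $250.00 or more → 4.5% → $11.55
Hot pretzel $5.27: prepared food → 4.75% → $0.25
Total tax = $0.79 + $0.58 + $0.75 + $1.42 + $0.69 + $0.72 + $11.55 + $0.25 = $16.75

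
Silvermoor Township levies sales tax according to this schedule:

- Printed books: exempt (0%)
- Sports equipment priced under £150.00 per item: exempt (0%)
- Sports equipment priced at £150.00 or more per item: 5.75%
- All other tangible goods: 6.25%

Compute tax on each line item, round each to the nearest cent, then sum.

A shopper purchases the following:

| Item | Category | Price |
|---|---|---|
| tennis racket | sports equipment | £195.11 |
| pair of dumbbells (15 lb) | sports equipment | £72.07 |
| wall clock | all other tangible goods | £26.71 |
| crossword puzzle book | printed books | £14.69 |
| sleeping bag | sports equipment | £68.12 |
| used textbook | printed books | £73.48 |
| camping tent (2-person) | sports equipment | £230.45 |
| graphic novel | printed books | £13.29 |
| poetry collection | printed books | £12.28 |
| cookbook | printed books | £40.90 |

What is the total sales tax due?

Tennis racket £195.11: sports equipment, £150.00 or more → 5.75% → £11.22
Pair of dumbbells (15 lb) £72.07: sports equipment, under £150.00 → 0% → £0.00
Wall clock £26.71: all other tangible goods → 6.25% → £1.67
Crossword puzzle book £14.69: printed books → 0% → £0.00
Sleeping bag £68.12: sports equipment, under £150.00 → 0% → £0.00
Used textbook £73.48: printed books → 0% → £0.00
Camping tent (2-person) £230.45: sports equipment, £150.00 or more → 5.75% → £13.25
Graphic novel £13.29: printed books → 0% → £0.00
Poetry collection £12.28: printed books → 0% → £0.00
Cookbook £40.90: printed books → 0% → £0.00
Total tax = £11.22 + £1.67 + £13.25 = £26.14

£26.14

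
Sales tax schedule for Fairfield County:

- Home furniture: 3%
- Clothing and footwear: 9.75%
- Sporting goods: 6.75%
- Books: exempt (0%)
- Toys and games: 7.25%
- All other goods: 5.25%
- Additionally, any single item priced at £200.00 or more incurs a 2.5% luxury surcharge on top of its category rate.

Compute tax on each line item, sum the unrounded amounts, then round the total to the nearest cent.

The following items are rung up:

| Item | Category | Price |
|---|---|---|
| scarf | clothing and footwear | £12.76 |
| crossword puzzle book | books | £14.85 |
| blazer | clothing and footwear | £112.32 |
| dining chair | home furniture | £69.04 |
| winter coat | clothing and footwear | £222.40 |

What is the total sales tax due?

Scarf £12.76: clothing and footwear → 9.75% → £1.2441
Crossword puzzle book £14.85: books → 0% → £0.00
Blazer £112.32: clothing and footwear → 9.75% → £10.9512
Dining chair £69.04: home furniture → 3% → £2.0712
Winter coat £222.40: clothing and footwear → 9.75% + 2.5% surcharge = 12.25% → £27.244
Unrounded tax sum = £41.5105 → £41.51

£41.51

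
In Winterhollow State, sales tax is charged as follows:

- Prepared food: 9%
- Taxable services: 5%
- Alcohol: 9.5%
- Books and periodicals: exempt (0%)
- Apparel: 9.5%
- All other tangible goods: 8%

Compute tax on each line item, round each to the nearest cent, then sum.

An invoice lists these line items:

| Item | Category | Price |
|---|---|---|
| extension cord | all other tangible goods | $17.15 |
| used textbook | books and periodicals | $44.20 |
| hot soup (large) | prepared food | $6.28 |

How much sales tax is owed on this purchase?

Extension cord $17.15: all other tangible goods → 8% → $1.37
Used textbook $44.20: books and periodicals → 0% → $0.00
Hot soup (large) $6.28: prepared food → 9% → $0.57
Total tax = $1.37 + $0.57 = $1.94

$1.94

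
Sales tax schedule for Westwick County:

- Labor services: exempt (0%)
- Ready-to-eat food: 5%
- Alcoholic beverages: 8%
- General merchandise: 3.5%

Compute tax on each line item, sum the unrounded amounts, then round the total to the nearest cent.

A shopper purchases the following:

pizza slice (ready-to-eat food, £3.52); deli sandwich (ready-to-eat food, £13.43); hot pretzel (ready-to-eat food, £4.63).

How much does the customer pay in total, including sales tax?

Pizza slice £3.52: ready-to-eat food → 5% → £0.176
Deli sandwich £13.43: ready-to-eat food → 5% → £0.6715
Hot pretzel £4.63: ready-to-eat food → 5% → £0.2315
Subtotal = £21.58; unrounded tax = £1.079 → £1.08; total due = £22.66

£22.66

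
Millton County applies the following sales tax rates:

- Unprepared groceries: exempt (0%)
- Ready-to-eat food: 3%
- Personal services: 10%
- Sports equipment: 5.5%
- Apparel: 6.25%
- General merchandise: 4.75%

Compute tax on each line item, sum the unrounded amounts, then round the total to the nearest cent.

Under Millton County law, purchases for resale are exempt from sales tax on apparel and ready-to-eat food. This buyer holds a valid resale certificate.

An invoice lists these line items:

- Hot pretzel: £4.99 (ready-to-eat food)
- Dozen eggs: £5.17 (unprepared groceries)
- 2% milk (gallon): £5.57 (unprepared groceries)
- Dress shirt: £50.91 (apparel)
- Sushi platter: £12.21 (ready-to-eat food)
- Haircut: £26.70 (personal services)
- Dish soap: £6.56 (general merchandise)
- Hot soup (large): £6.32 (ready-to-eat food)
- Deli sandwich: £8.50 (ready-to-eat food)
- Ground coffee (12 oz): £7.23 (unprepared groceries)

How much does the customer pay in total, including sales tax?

£137.14

Hot pretzel £4.99: ready-to-eat food, buyer-exempt → 0% → £0.00
Dozen eggs £5.17: unprepared groceries → 0% → £0.00
2% milk (gallon) £5.57: unprepared groceries → 0% → £0.00
Dress shirt £50.91: apparel, buyer-exempt → 0% → £0.00
Sushi platter £12.21: ready-to-eat food, buyer-exempt → 0% → £0.00
Haircut £26.70: personal services → 10% → £2.67
Dish soap £6.56: general merchandise → 4.75% → £0.3116
Hot soup (large) £6.32: ready-to-eat food, buyer-exempt → 0% → £0.00
Deli sandwich £8.50: ready-to-eat food, buyer-exempt → 0% → £0.00
Ground coffee (12 oz) £7.23: unprepared groceries → 0% → £0.00
Subtotal = £134.16; unrounded tax = £2.9816 → £2.98; total due = £137.14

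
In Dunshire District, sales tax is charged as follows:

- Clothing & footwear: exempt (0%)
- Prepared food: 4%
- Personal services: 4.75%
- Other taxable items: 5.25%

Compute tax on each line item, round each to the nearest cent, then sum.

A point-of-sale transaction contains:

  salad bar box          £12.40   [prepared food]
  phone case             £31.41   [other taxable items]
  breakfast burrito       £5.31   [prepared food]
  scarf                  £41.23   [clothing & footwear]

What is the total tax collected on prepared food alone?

£0.71

Salad bar box £12.40: prepared food → 4% → £0.50
Breakfast burrito £5.31: prepared food → 4% → £0.21
Tax on prepared food = £0.50 + £0.21 = £0.71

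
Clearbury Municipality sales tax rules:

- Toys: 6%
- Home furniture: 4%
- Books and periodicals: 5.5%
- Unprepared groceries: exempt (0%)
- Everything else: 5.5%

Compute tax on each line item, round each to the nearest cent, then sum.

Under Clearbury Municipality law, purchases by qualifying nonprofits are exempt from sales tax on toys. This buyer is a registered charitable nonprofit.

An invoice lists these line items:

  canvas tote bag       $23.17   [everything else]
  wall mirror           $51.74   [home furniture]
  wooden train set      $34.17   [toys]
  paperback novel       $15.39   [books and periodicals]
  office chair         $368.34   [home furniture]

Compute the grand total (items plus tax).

Canvas tote bag $23.17: everything else → 5.5% → $1.27
Wall mirror $51.74: home furniture → 4% → $2.07
Wooden train set $34.17: toys, buyer-exempt → 0% → $0.00
Paperback novel $15.39: books and periodicals → 5.5% → $0.85
Office chair $368.34: home furniture → 4% → $14.73
Subtotal = $492.81; tax = $18.92; total due = $511.73

$511.73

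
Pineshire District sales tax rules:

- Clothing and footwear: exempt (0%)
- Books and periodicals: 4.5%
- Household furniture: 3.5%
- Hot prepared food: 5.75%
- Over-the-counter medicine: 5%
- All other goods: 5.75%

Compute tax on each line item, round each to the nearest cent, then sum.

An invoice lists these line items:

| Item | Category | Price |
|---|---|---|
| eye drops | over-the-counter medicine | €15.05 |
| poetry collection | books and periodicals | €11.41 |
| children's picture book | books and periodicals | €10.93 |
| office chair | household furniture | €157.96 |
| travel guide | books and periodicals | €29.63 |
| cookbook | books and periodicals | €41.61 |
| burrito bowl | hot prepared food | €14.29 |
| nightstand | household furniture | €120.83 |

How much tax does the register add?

€15.53

Eye drops €15.05: over-the-counter medicine → 5% → €0.75
Poetry collection €11.41: books and periodicals → 4.5% → €0.51
Children's picture book €10.93: books and periodicals → 4.5% → €0.49
Office chair €157.96: household furniture → 3.5% → €5.53
Travel guide €29.63: books and periodicals → 4.5% → €1.33
Cookbook €41.61: books and periodicals → 4.5% → €1.87
Burrito bowl €14.29: hot prepared food → 5.75% → €0.82
Nightstand €120.83: household furniture → 3.5% → €4.23
Total tax = €0.75 + €0.51 + €0.49 + €5.53 + €1.33 + €1.87 + €0.82 + €4.23 = €15.53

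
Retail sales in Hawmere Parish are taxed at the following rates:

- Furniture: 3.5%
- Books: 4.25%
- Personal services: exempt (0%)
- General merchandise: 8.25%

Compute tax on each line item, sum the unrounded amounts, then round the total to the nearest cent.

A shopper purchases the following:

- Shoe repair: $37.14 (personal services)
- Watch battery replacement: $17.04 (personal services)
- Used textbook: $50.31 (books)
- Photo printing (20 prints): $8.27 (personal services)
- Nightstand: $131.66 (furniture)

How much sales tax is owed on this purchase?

Shoe repair $37.14: personal services → 0% → $0.00
Watch battery replacement $17.04: personal services → 0% → $0.00
Used textbook $50.31: books → 4.25% → $2.138175
Photo printing (20 prints) $8.27: personal services → 0% → $0.00
Nightstand $131.66: furniture → 3.5% → $4.6081
Unrounded tax sum = $6.746275 → $6.75

$6.75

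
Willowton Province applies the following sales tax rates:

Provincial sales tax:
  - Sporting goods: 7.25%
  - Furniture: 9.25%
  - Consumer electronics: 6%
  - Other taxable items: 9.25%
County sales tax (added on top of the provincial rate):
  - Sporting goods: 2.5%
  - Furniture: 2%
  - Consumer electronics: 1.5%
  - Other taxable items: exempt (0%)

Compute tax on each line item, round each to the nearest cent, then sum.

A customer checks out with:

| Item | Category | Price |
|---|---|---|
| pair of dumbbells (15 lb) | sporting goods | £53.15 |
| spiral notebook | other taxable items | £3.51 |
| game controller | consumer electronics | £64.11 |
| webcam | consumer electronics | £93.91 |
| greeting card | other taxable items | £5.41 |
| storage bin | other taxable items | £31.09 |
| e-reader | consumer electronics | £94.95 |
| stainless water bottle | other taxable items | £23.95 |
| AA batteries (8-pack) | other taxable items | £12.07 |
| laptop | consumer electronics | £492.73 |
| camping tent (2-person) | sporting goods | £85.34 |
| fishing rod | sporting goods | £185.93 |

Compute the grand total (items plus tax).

Pair of dumbbells (15 lb) £53.15: sporting goods → 7.25% + 2.5% county = 9.75% → £5.18
Spiral notebook £3.51: other taxable items → 9.25% + 0% county = 9.25% → £0.32
Game controller £64.11: consumer electronics → 6% + 1.5% county = 7.5% → £4.81
Webcam £93.91: consumer electronics → 6% + 1.5% county = 7.5% → £7.04
Greeting card £5.41: other taxable items → 9.25% + 0% county = 9.25% → £0.50
Storage bin £31.09: other taxable items → 9.25% + 0% county = 9.25% → £2.88
E-reader £94.95: consumer electronics → 6% + 1.5% county = 7.5% → £7.12
Stainless water bottle £23.95: other taxable items → 9.25% + 0% county = 9.25% → £2.22
AA batteries (8-pack) £12.07: other taxable items → 9.25% + 0% county = 9.25% → £1.12
Laptop £492.73: consumer electronics → 6% + 1.5% county = 7.5% → £36.95
Camping tent (2-person) £85.34: sporting goods → 7.25% + 2.5% county = 9.75% → £8.32
Fishing rod £185.93: sporting goods → 7.25% + 2.5% county = 9.75% → £18.13
Subtotal = £1146.15; tax = £94.59; total due = £1240.74

£1240.74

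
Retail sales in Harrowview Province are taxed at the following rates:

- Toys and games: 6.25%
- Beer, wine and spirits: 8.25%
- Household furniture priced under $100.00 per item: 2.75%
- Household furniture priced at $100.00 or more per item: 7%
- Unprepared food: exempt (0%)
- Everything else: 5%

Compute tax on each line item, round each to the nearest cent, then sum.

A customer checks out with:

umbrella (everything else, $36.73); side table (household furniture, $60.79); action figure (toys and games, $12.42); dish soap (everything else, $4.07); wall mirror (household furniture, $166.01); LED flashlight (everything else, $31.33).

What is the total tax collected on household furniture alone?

$13.29

Side table $60.79: household furniture, under $100.00 → 2.75% → $1.67
Wall mirror $166.01: household furniture, $100.00 or more → 7% → $11.62
Tax on household furniture = $1.67 + $11.62 = $13.29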